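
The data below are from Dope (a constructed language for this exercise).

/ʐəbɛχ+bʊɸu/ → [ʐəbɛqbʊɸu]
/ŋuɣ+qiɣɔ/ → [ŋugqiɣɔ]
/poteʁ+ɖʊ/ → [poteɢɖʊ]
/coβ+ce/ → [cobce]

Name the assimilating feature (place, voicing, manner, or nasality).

Underlying /χ/ is realised as [q] next to /b/; /b/ itself does not change.
The change fricative → stop matches the manner of the following /b/, identifying this as manner assimilation.
The same holds elsewhere in the data: /ɣ/ → [g] before /q/ (fricative → stop, matching a stop); /ʁ/ → [ɢ] before /ɖ/ (fricative → stop, matching a stop); /β/ → [b] before /c/ (fricative → stop, matching a stop) — only manner changes, and always toward the following segment.

manner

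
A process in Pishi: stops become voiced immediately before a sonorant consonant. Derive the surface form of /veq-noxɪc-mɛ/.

[veɢnoxɪɟmɛ]

The rule targets /q/ (voiceless uvular stop), which sits before the trigger /n/ (voiced).
The voiced uvular stop is [ɢ], so /q/ → [ɢ].
The same rule applies at the second boundary: /c/ → [ɟ] next to /m/.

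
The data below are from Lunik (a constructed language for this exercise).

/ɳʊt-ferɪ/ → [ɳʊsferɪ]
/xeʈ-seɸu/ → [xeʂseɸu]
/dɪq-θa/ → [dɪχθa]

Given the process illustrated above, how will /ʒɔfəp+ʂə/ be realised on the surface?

[ʒɔfəɸʂə]

The data show regressive manner assimilation: /t/ → [s] before /f/; /ʈ/ → [ʂ] before /s/; /q/ → [χ] before /θ/. In each pair only manner changes, matching the following consonant, while place and voice stay constant.
The rule targets /p/ (voiceless bilabial stop), which sits before the trigger /ʂ/ (fricative).
A voiceless bilabial fricative is [ɸ], so the surface segment is [ɸ].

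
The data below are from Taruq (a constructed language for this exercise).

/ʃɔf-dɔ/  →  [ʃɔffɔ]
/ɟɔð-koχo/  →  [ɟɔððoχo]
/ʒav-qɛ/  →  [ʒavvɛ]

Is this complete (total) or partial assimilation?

total assimilation

Comparing underlying and surface forms, /d/ → [f] is the alternation; the neighbouring /f/ is constant.
The output [f] is identical to the trigger /f/ — every feature (place, manner, voicing) has been copied — so this is total assimilation.
The remaining alternations confirm this: /k/ → [ð] after /ð/; /q/ → [v] after /v/ — in each case the output is a copy of the preceding consonant.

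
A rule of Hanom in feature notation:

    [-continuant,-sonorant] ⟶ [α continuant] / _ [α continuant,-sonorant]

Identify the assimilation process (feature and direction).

The shared variable α links the value of [continuant] on the target to that of the neighbouring obstruent. [continuant] distinguishes stops from fricatives — a manner-of-articulation feature — so this is manner assimilation.
Since the environment is written after the underscore, the trigger follows the target; the direction is regressive.

regressive manner assimilation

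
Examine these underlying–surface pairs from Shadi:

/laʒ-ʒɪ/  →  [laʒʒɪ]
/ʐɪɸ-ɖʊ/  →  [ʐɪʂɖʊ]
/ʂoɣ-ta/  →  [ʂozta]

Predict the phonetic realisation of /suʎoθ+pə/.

The data show regressive place assimilation: /ɸ/ → [ʂ] before /ɖ/; /ɣ/ → [z] before /t/. In each pair only place changes, matching the following consonant, while manner and voice stay constant.
Nothing changes in [laʒʒɪ]: there the adjacent consonants already agree in place (/ʒ/ and /ʒ/ are both postalveolar), so this form is consistent with the same rule.
The rule targets /θ/ (voiceless dental fricative), which sits before the trigger /p/ (bilabial).
A voiceless bilabial fricative is [ɸ], so the surface segment is [ɸ].

[suʎoɸpə]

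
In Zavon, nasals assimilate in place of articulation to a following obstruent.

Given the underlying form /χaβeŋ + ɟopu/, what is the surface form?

/ŋ/ is a voiced velar nasal. The following trigger /ɟ/ is palatal, so /ŋ/ must become palatal as well.
The voiced palatal nasal is [ɲ], so /ŋ/ → [ɲ].

[χaβeɲɟopu]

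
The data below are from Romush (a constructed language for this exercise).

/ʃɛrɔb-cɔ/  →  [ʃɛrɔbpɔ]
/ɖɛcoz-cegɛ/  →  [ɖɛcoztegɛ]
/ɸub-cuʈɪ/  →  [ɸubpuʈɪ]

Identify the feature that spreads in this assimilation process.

place

The segment that alternates is /c/, which surfaces as [p] when adjacent to /b/.
/c/ is palatal while /b/ is bilabial; the output [p] is bilabial, matching the trigger — so the feature that spreads is place.
The other alternating form patterns the same way: /c/ → [t] after /z/ (palatal → alveolar, matching alveolar) — only place changes, and always toward the preceding segment.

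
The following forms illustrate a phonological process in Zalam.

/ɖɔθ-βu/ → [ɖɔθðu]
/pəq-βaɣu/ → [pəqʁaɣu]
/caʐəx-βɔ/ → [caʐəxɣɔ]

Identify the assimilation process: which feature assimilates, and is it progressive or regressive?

progressive place assimilation

Underlying /β/ is realised as [ð] next to /θ/; /θ/ itself does not change.
The change bilabial → dental matches the place of the preceding /θ/, identifying this as place assimilation.
Manner and voice are unchanged, so the assimilation is partial, not total.
The same holds elsewhere in the data: /β/ → [ʁ] after /q/ (bilabial → uvular, matching uvular); /β/ → [ɣ] after /x/ (bilabial → velar, matching velar) — only place changes, and always toward the preceding segment.
Since the segment that changes follows the conditioning segment, the assimilation is progressive.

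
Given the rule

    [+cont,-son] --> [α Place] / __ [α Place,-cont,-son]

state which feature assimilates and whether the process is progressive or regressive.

The rule copies the place features (abbreviated [Place]) from the environment onto the target, so the assimilating feature is place.
Since the environment is written after the underscore, the trigger follows the target; the direction is regressive.

regressive place assimilation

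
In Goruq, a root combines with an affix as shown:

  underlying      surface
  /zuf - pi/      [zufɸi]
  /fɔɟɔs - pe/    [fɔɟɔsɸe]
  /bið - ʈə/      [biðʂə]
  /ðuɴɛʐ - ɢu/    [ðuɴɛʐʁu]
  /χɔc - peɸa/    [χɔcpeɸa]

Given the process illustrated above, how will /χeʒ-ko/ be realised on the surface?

[χeʒxo]

The data show progressive manner assimilation: /p/ → [ɸ] after /f/; /p/ → [ɸ] after /s/; /ʈ/ → [ʂ] after /ð/; /ɢ/ → [ʁ] after /ʐ/. In each pair only manner changes, matching the preceding consonant, while place and voice stay constant.
No alternation appears in [χɔcpeɸa]: there the adjacent consonants already agree in manner (/p/ and /c/ are both stops), so this form is consistent with the same rule.
/k/ is a voiceless velar stop. The preceding trigger /ʒ/ is a fricative, so /k/ must become a fricative as well.
Changing only its manner to fricative gives [x] — the voiceless velar fricative.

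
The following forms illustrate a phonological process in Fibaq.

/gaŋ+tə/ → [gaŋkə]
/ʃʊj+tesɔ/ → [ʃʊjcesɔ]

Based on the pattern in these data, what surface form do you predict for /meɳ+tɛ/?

[meɳʈɛ]

The data show progressive place assimilation: /t/ → [k] after /ŋ/; /t/ → [c] after /j/. In each pair only place changes, matching the preceding consonant, while manner and voice stay constant.
/t/ is a voiceless alveolar stop. The preceding trigger /ɳ/ is retroflex, so /t/ must become retroflex as well.
Changing only its place to retroflex gives [ʈ] — the voiceless retroflex stop.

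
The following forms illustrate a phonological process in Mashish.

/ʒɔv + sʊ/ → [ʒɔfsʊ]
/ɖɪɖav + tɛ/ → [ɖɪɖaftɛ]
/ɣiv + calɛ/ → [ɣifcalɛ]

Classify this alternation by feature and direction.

Underlying /v/ is realised as [f] next to /s/; /s/ itself does not change.
/v/ is voiced while /s/ is voiceless; the output [f] is voiceless, matching the trigger — so the feature that spreads is voicing.
Place and manner are unchanged, so the assimilation is partial, not total.
Checking the remaining alternations: /v/ → [f] before /t/ (voiced → voiceless, matching voiceless); /v/ → [f] before /c/ (voiced → voiceless, matching voiceless) — only voicing changes, and always toward the following segment.
The trigger is the following segment, so the direction is regressive (anticipatory).

regressive voicing assimilation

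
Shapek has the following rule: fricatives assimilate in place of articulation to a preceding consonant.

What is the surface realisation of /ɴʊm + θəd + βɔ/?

/θ/ is a voiceless dental fricative. The preceding trigger /m/ is bilabial, so /θ/ must become bilabial as well.
A voiceless bilabial fricative is [ɸ], so the surface segment is [ɸ].
At the second juncture, /β/ likewise becomes [z] adjacent to /d/.

[ɴʊmɸədzɔ]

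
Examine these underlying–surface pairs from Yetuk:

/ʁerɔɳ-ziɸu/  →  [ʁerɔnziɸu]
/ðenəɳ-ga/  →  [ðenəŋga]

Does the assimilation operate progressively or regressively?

regressive

Comparing underlying and surface forms, /ɳ/ → [n] is the alternation; the neighbouring /z/ is constant.
/ɳ/ is retroflex while /z/ is alveolar; the output [n] is alveolar, matching the trigger — so the feature that spreads is place.
The same holds elsewhere in the data: /ɳ/ → [ŋ] before /g/ (retroflex → velar, matching velar) — only place changes, and always toward the following segment.
Since the segment that changes precedes the conditioning segment, the assimilation is regressive.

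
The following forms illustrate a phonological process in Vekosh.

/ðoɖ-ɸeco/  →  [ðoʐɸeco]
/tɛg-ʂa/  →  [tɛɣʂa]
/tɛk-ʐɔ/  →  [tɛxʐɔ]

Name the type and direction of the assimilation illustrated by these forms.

regressive manner assimilation

The segment that alternates is /ɖ/, which surfaces as [ʐ] when adjacent to /ɸ/.
The change stop → fricative matches the manner of the following /ɸ/, identifying this as manner assimilation.
Place and voice are unchanged, so the assimilation is partial, not total.
The other alternating forms pattern the same way: /g/ → [ɣ] before /ʂ/ (stop → fricative, matching a fricative); /k/ → [x] before /ʐ/ (stop → fricative, matching a fricative) — only manner changes, and always toward the following segment.
The trigger is the following segment, so the direction is regressive (anticipatory).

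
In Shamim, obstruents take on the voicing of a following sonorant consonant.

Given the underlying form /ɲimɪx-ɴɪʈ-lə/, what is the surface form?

/x/ is a voiceless velar fricative. The following trigger /ɴ/ is voiced, so /x/ must become voiced as well.
The voiced velar fricative is [ɣ], so /x/ → [ɣ].
At the second juncture, /ʈ/ likewise becomes [ɖ] adjacent to /l/.

[ɲimɪɣɴɪɖlə]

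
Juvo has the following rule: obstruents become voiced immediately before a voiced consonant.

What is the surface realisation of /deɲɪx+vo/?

[deɲɪɣvo]

/x/ is a voiceless velar fricative. The following trigger /v/ is voiced, so /x/ must become voiced as well.
Changing only its voicing to voiced gives [ɣ] — the voiced velar fricative.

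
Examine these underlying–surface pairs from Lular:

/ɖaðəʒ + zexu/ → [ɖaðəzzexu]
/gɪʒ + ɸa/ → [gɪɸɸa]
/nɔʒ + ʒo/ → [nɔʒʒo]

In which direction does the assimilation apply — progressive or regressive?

Underlying /ʒ/ is realised as [z] next to /z/; /z/ itself does not change.
The output [z] is identical to the trigger /z/ — every feature (place, manner, voicing) has been copied — so this is total assimilation.
The remaining alternation confirms this: /ʒ/ → [ɸ] before /ɸ/ — in each case the output is a copy of the following consonant.
In [nɔʒʒo] the two consonants at the boundary are already identical (/ʒ/ + /ʒ/), so the rule applies vacuously and nothing changes.
The trigger is the following segment, so the direction is regressive (anticipatory).

regressive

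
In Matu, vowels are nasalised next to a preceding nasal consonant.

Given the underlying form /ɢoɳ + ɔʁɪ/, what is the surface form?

/ɔ/ sits next to the nasal /ɳ/ and is therefore nasalised to [ɔ̃].

[ɢoɳɔ̃ʁɪ]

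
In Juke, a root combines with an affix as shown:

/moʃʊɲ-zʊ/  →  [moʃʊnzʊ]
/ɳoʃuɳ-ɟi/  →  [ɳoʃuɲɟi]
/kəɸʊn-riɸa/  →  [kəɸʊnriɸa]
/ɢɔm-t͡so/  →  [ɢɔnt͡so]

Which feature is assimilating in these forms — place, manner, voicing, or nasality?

place

Comparing underlying and surface forms, /ɲ/ → [n] is the alternation; the neighbouring /z/ is constant.
/ɲ/ is palatal while /z/ is alveolar; the output [n] is alveolar, matching the trigger — so the feature that spreads is place.
Checking the remaining alternations: /ɳ/ → [ɲ] before /ɟ/ (retroflex → palatal, matching palatal); /m/ → [n] before /t͡s/ (bilabial → alveolar, matching alveolar) — only place changes, and always toward the following segment.
Nothing changes in [kəɸʊnriɸa]: there the adjacent consonants already agree in place (/n/ and /r/ are both alveolar), so this form is consistent with the same rule.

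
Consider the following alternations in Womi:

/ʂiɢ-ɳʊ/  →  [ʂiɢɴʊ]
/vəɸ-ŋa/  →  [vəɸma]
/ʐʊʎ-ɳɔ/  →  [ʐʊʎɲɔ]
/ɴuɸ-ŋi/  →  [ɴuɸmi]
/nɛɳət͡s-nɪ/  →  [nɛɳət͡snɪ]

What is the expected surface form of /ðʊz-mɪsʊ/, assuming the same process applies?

[ðʊznɪsʊ]

The data show progressive place assimilation: /ɳ/ → [ɴ] after /ɢ/; /ŋ/ → [m] after /ɸ/; /ɳ/ → [ɲ] after /ʎ/. In each pair only place changes, matching the preceding consonant, while manner and voice stay constant.
No alternation appears in [nɛɳət͡snɪ]: there the adjacent consonants already agree in place (/n/ and /t͡s/ are both alveolar), so this form is consistent with the same rule.
/m/ is a voiced bilabial nasal. The preceding trigger /z/ is alveolar, so /m/ must become alveolar as well.
A voiced alveolar nasal is [n], so the surface segment is [n].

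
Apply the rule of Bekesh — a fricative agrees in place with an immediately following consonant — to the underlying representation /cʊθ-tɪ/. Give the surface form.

The rule targets /θ/ (voiceless dental fricative), which sits before the trigger /t/ (alveolar).
The voiceless alveolar fricative is [s], so /θ/ → [s].

[cʊstɪ]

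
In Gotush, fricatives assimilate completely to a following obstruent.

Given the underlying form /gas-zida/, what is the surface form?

[gazzida]

/s/ is the segment targeted by the rule; it sits immediately before /z/, so it assimilates completely and surfaces as [z].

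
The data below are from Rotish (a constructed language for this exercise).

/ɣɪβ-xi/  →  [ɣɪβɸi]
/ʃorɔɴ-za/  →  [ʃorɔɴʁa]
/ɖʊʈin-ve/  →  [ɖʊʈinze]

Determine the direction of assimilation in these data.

Underlying /x/ is realised as [ɸ] next to /β/; /β/ itself does not change.
/x/ is velar while /β/ is bilabial; the output [ɸ] is bilabial, matching the trigger — so the feature that spreads is place.
The same holds elsewhere in the data: /z/ → [ʁ] after /ɴ/ (alveolar → uvular, matching uvular); /v/ → [z] after /n/ (labiodental → alveolar, matching alveolar) — only place changes, and always toward the preceding segment.
Since the segment that changes follows the conditioning segment, the assimilation is progressive.

progressive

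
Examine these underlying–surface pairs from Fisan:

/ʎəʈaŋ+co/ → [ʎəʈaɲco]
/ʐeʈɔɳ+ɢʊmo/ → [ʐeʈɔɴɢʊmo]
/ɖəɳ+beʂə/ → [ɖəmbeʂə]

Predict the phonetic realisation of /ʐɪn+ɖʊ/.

[ʐɪɳɖʊ]

The data show regressive place assimilation: /ŋ/ → [ɲ] before /c/; /ɳ/ → [ɴ] before /ɢ/; /ɳ/ → [m] before /b/. In each pair only place changes, matching the following consonant, while manner and voice stay constant.
/n/ is a voiced alveolar nasal. The following trigger /ɖ/ is retroflex, so /n/ must become retroflex as well.
A voiced retroflex nasal is [ɳ], so the surface segment is [ɳ].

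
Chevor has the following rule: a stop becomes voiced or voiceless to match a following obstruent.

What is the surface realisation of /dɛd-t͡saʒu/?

/d/ is a voiced alveolar stop. The following trigger /t͡s/ is voiceless, so /d/ must become voiceless as well.
Changing only its voicing to voiceless gives [t] — the voiceless alveolar stop.

[dɛtt͡saʒu]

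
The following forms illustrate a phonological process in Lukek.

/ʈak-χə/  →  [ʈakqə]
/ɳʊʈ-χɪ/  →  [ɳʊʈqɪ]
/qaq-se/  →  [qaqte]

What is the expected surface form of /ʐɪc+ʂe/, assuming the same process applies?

The data show progressive manner assimilation: /χ/ → [q] after /k/; /χ/ → [q] after /ʈ/; /s/ → [t] after /q/. In each pair only manner changes, matching the preceding consonant, while place and voice stay constant.
/ʂ/ is a voiceless retroflex fricative. The preceding trigger /c/ is a stop, so /ʂ/ must become a stop as well.
The voiceless retroflex stop is [ʈ], so /ʂ/ → [ʈ].

[ʐɪcʈe]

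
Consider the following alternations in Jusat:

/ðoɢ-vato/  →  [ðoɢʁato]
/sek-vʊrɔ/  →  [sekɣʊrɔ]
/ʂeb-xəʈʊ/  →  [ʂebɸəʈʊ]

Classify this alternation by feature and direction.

The segment that alternates is /v/, which surfaces as [ʁ] when adjacent to /ɢ/.
/v/ is labiodental while /ɢ/ is uvular; the output [ʁ] is uvular, matching the trigger — so the feature that spreads is place.
Manner and voice are unchanged, so the assimilation is partial, not total.
The other alternating forms pattern the same way: /v/ → [ɣ] after /k/ (labiodental → velar, matching velar); /x/ → [ɸ] after /b/ (velar → bilabial, matching bilabial) — only place changes, and always toward the preceding segment.
Since the segment that changes follows the conditioning segment, the assimilation is progressive.

progressive place assimilation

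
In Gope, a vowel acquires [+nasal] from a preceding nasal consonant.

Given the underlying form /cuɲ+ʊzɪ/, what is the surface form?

/ʊ/ sits next to the nasal /ɲ/ and is therefore nasalised to [ʊ̃].

[cuɲʊ̃zɪ]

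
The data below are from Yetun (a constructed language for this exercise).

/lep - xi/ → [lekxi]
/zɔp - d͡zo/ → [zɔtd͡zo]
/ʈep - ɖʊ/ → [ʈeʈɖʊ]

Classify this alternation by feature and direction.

regressive place assimilation

Underlying /p/ is realised as [k] next to /x/; /x/ itself does not change.
The change bilabial → velar matches the place of the following /x/, identifying this as place assimilation.
Manner and voice are unchanged, so the assimilation is partial, not total.
The same holds elsewhere in the data: /p/ → [t] before /d͡z/ (bilabial → alveolar, matching alveolar); /p/ → [ʈ] before /ɖ/ (bilabial → retroflex, matching retroflex) — only place changes, and always toward the following segment.
Since the segment that changes precedes the conditioning segment, the assimilation is regressive.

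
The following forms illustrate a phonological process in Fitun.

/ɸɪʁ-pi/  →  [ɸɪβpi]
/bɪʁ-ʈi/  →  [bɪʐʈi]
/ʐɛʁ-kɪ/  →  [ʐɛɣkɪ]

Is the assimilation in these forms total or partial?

partial assimilation

Underlying /ʁ/ is realised as [β] next to /p/; /p/ itself does not change.
The change uvular → bilabial matches the place of the following /p/, identifying this as place assimilation.
Manner and voice are unchanged, so the assimilation is partial, not total.
The same holds elsewhere in the data: /ʁ/ → [ʐ] before /ʈ/ (uvular → retroflex, matching retroflex); /ʁ/ → [ɣ] before /k/ (uvular → velar, matching velar) — only place changes, and always toward the following segment.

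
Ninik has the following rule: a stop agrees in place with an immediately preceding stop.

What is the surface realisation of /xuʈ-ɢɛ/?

The rule targets /ɢ/ (voiced uvular stop), which sits after the trigger /ʈ/ (retroflex).
A voiced retroflex stop is [ɖ], so the surface segment is [ɖ].

[xuʈɖɛ]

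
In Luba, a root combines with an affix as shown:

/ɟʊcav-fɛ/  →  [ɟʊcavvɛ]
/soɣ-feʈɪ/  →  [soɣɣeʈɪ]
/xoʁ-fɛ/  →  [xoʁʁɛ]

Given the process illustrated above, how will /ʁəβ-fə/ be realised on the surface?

The data show progressive total assimilation (/f/ → [v] after /v/; /f/ → [ɣ] after /ɣ/; /f/ → [ʁ] after /ʁ/): in every case the target segment becomes identical to its preceding neighbour, copying more than a single feature.
/f/ is the segment targeted by the rule; it sits immediately after /β/, so it assimilates completely and surfaces as [β].

[ʁəββə]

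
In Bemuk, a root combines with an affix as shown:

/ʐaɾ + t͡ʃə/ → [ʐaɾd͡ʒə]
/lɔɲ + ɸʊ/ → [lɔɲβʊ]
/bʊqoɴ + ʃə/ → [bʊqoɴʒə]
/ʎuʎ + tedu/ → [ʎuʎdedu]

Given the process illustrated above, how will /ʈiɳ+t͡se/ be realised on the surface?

[ʈiɳd͡ze]

The data show progressive voicing assimilation: /t͡ʃ/ → [d͡ʒ] after /ɾ/; /ɸ/ → [β] after /ɲ/; /ʃ/ → [ʒ] after /ɴ/; /t/ → [d] after /ʎ/. In each pair only voicing changes, matching the preceding consonant, while place and manner stay constant.
/t͡s/ is a voiceless alveolar affricate. The preceding trigger /ɳ/ is voiced, so /t͡s/ must become voiced as well.
A voiced alveolar affricate is [d͡z], so the surface segment is [d͡z].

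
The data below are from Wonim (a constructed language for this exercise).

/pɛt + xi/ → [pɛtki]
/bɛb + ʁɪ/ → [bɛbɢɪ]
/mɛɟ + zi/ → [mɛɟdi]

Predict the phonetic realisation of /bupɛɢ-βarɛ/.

[bupɛɢbarɛ]

The data show progressive manner assimilation: /x/ → [k] after /t/; /ʁ/ → [ɢ] after /b/; /z/ → [d] after /ɟ/. In each pair only manner changes, matching the preceding consonant, while place and voice stay constant.
/β/ is a voiced bilabial fricative. The preceding trigger /ɢ/ is a stop, so /β/ must become a stop as well.
Changing only its manner to stop gives [b] — the voiced bilabial stop.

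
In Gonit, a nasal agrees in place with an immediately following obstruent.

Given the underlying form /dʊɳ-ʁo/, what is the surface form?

The rule targets /ɳ/ (voiced retroflex nasal), which sits before the trigger /ʁ/ (uvular).
Changing only its place to uvular gives [ɴ] — the voiced uvular nasal.

[dʊɴʁo]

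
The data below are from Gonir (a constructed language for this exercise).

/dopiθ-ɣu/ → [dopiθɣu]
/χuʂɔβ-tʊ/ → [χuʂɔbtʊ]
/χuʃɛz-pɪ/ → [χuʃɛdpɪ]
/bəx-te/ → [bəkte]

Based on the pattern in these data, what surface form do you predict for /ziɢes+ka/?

[ziɢetka]

The data show regressive manner assimilation: /β/ → [b] before /t/; /z/ → [d] before /p/; /x/ → [k] before /t/. In each pair only manner changes, matching the following consonant, while place and voice stay constant.
No alternation appears in [dopiθɣu]: there the adjacent consonants already agree in manner (/θ/ and /ɣ/ are both fricatives), so this form is consistent with the same rule.
/s/ is a voiceless alveolar fricative. The following trigger /k/ is a stop, so /s/ must become a stop as well.
The voiceless alveolar stop is [t], so /s/ → [t].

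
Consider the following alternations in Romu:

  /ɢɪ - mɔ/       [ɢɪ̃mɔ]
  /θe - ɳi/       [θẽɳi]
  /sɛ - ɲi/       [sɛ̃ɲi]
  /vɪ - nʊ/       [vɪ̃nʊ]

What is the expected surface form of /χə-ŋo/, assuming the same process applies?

[χə̃ŋo]

The data show regressive nasality assimilation (vowel nasalisation): /ɪ/ → [ɪ̃] before /m/; /e/ → [ẽ] before /ɳ/; /ɛ/ → [ɛ̃] before /ɲ/; /ɪ/ → [ɪ̃] before /n/ — a vowel is nasalised by an immediately following nasal consonant.
The vowel /ə/ is adjacent to the following nasal /ŋ/, so it acquires [+nasal] and surfaces as [ə̃].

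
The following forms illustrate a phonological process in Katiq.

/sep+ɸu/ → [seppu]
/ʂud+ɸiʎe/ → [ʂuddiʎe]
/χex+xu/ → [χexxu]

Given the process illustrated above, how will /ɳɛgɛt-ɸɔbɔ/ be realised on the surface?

The data show progressive total assimilation (/ɸ/ → [p] after /p/; /ɸ/ → [d] after /d/): in every case the target segment becomes identical to its preceding neighbour, copying more than a single feature.
In [χexxu] the two consonants at the boundary are already identical (/x/ + /x/), so the rule applies vacuously and nothing changes.
/ɸ/ is the segment targeted by the rule; it sits immediately after /t/, so it assimilates completely and surfaces as [t].

[ɳɛgɛttɔbɔ]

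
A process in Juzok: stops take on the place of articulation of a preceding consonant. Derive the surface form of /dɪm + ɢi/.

/ɢ/ is a voiced uvular stop. The preceding trigger /m/ is bilabial, so /ɢ/ must become bilabial as well.
The voiced bilabial stop is [b], so /ɢ/ → [b].

[dɪmbi]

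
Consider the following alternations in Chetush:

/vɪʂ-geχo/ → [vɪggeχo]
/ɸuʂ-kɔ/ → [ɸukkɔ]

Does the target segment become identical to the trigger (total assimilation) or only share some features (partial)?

The segment that alternates is /ʂ/, which surfaces as [g] when adjacent to /g/.
The output [g] is identical to the trigger /g/ — every feature (place, manner, voicing) has been copied — so this is total assimilation.
The remaining alternation confirms this: /ʂ/ → [k] before /k/ — in each case the output is a copy of the following consonant.

total assimilation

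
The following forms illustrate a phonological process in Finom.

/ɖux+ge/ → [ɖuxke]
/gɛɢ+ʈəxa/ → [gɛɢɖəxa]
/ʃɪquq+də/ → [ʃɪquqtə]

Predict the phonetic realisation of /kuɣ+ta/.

The data show progressive voicing assimilation: /g/ → [k] after /x/; /ʈ/ → [ɖ] after /ɢ/; /d/ → [t] after /q/. In each pair only voicing changes, matching the preceding consonant, while place and manner stay constant.
The rule targets /t/ (voiceless alveolar stop), which sits after the trigger /ɣ/ (voiced).
Changing only its voicing to voiced gives [d] — the voiced alveolar stop.

[kuɣda]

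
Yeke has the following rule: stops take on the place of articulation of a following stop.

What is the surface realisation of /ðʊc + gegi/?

The rule targets /c/ (voiceless palatal stop), which sits before the trigger /g/ (velar).
Changing only its place to velar gives [k] — the voiceless velar stop.

[ðʊkgegi]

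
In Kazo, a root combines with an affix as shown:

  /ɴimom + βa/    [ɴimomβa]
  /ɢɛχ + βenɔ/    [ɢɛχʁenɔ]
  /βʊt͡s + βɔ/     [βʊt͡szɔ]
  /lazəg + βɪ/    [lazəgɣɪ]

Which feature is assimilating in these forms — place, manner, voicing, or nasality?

place

Comparing underlying and surface forms, /β/ → [ʁ] is the alternation; the neighbouring /χ/ is constant.
/β/ is bilabial while /χ/ is uvular; the output [ʁ] is uvular, matching the trigger — so the feature that spreads is place.
The same holds elsewhere in the data: /β/ → [z] after /t͡s/ (bilabial → alveolar, matching alveolar); /β/ → [ɣ] after /g/ (bilabial → velar, matching velar) — only place changes, and always toward the preceding segment.
Nothing changes in [ɴimomβa]: there the adjacent consonants already agree in place (/β/ and /m/ are both bilabial), so this form is consistent with the same rule.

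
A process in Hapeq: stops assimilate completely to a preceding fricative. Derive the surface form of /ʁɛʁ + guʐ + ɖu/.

/g/ is the segment targeted by the rule; it sits immediately after /ʁ/, so it assimilates completely and surfaces as [ʁ].
The same rule applies at the second boundary: /ɖ/ → [ʐ] next to /ʐ/.

[ʁɛʁʁuʐʐu]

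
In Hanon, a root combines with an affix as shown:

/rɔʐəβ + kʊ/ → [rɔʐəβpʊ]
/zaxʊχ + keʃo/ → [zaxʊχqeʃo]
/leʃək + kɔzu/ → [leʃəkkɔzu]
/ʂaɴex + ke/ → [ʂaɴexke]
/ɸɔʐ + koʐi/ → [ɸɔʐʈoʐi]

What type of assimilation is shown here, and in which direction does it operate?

progressive place assimilation

Underlying /k/ is realised as [p] next to /β/; /β/ itself does not change.
The change velar → bilabial matches the place of the preceding /β/, identifying this as place assimilation.
Manner and voice are unchanged, so the assimilation is partial, not total.
The other alternating forms pattern the same way: /k/ → [q] after /χ/ (velar → uvular, matching uvular); /k/ → [ʈ] after /ʐ/ (velar → retroflex, matching retroflex) — only place changes, and always toward the preceding segment.
No alternation appears in [leʃəkkɔzu], [ʂaɴexke]: there the adjacent consonants already agree in place (/k/ and /k/ are both velar; /k/ and /x/ are both velar), so these forms are consistent with the same rule.
The trigger is the preceding segment, so the direction is progressive (perseverative).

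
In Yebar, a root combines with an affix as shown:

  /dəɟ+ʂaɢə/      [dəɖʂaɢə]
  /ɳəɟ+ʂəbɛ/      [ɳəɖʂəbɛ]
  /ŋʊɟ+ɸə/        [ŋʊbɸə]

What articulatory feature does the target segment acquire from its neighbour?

Comparing underlying and surface forms, /ɟ/ → [ɖ] is the alternation; the neighbouring /ʂ/ is constant.
/ɟ/ is palatal while /ʂ/ is retroflex; the output [ɖ] is retroflex, matching the trigger — so the feature that spreads is place.
Checking the remaining alternation: /ɟ/ → [b] before /ɸ/ (palatal → bilabial, matching bilabial) — only place changes, and always toward the following segment.

place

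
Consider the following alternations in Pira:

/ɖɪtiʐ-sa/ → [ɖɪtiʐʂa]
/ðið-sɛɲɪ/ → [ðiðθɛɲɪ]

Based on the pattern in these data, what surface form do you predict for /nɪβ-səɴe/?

[nɪβɸəɴe]

The data show progressive place assimilation: /s/ → [ʂ] after /ʐ/; /s/ → [θ] after /ð/. In each pair only place changes, matching the preceding consonant, while manner and voice stay constant.
The rule targets /s/ (voiceless alveolar fricative), which sits after the trigger /β/ (bilabial).
The voiceless bilabial fricative is [ɸ], so /s/ → [ɸ].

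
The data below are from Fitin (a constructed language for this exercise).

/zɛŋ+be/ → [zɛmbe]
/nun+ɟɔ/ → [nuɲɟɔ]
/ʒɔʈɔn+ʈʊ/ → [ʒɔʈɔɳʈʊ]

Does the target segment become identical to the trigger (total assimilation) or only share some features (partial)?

partial assimilation

Underlying /ŋ/ is realised as [m] next to /b/; /b/ itself does not change.
The change velar → bilabial matches the place of the following /b/, identifying this as place assimilation.
Manner and voice are unchanged, so the assimilation is partial, not total.
The other alternating forms pattern the same way: /n/ → [ɲ] before /ɟ/ (alveolar → palatal, matching palatal); /n/ → [ɳ] before /ʈ/ (alveolar → retroflex, matching retroflex) — only place changes, and always toward the following segment.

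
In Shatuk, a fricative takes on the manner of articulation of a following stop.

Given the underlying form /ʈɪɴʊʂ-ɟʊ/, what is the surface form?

/ʂ/ is a voiceless retroflex fricative. The following trigger /ɟ/ is a stop, so /ʂ/ must become a stop as well.
A voiceless retroflex stop is [ʈ], so the surface segment is [ʈ].

[ʈɪɴʊʈɟʊ]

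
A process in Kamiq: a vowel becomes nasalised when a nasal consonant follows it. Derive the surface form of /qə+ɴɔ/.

[qə̃ɴɔ]

/ə/ sits next to the nasal /ɴ/ and is therefore nasalised to [ə̃].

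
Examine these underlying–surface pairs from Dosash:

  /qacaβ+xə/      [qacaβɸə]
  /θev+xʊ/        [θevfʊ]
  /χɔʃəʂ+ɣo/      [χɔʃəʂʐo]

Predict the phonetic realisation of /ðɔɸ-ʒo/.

[ðɔɸβo]

The data show progressive place assimilation: /x/ → [ɸ] after /β/; /x/ → [f] after /v/; /ɣ/ → [ʐ] after /ʂ/. In each pair only place changes, matching the preceding consonant, while manner and voice stay constant.
The rule targets /ʒ/ (voiced postalveolar fricative), which sits after the trigger /ɸ/ (bilabial).
A voiced bilabial fricative is [β], so the surface segment is [β].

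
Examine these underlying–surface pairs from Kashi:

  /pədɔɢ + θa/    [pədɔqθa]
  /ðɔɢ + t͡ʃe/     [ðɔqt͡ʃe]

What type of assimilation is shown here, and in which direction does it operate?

The segment that alternates is /ɢ/, which surfaces as [q] when adjacent to /θ/.
The change voiced → voiceless matches the voicing of the following /θ/, identifying this as voicing assimilation.
Place and manner are unchanged, so the assimilation is partial, not total.
Checking the remaining alternation: /ɢ/ → [q] before /t͡ʃ/ (voiced → voiceless, matching voiceless) — only voicing changes, and always toward the following segment.
The trigger is the following segment, so the direction is regressive (anticipatory).

regressive voicing assimilation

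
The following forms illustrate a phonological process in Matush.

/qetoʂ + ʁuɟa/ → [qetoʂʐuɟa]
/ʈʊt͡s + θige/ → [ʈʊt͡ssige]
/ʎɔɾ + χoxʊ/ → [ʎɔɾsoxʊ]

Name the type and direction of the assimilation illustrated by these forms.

Comparing underlying and surface forms, /ʁ/ → [ʐ] is the alternation; the neighbouring /ʂ/ is constant.
/ʁ/ is uvular while /ʂ/ is retroflex; the output [ʐ] is retroflex, matching the trigger — so the feature that spreads is place.
Manner and voice are unchanged, so the assimilation is partial, not total.
The same holds elsewhere in the data: /θ/ → [s] after /t͡s/ (dental → alveolar, matching alveolar); /χ/ → [s] after /ɾ/ (uvular → alveolar, matching alveolar) — only place changes, and always toward the preceding segment.
The trigger is the preceding segment, so the direction is progressive (perseverative).

progressive place assimilation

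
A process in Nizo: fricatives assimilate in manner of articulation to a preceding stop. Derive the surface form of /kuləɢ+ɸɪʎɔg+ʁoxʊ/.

The rule targets /ɸ/ (voiceless bilabial fricative), which sits after the trigger /ɢ/ (stop).
Changing only its manner to stop gives [p] — the voiceless bilabial stop.
The same rule applies at the second boundary: /ʁ/ → [ɢ] next to /g/.

[kuləɢpɪʎɔgɢoxʊ]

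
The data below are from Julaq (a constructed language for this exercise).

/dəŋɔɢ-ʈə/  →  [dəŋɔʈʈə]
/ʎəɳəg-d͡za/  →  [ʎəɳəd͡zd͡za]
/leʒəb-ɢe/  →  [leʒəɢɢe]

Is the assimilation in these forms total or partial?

The segment that alternates is /ɢ/, which surfaces as [ʈ] when adjacent to /ʈ/.
The output [ʈ] is identical to the trigger /ʈ/ — every feature (place, manner, voicing) has been copied — so this is total assimilation.
The other forms behave the same way: /g/ → [d͡z] before /d͡z/; /b/ → [ɢ] before /ɢ/ — in each case the output is a copy of the following consonant.

total assimilation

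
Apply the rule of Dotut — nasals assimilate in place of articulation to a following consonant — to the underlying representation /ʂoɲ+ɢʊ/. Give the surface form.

[ʂoɴɢʊ]

/ɲ/ is a voiced palatal nasal. The following trigger /ɢ/ is uvular, so /ɲ/ must become uvular as well.
Changing only its place to uvular gives [ɴ] — the voiced uvular nasal.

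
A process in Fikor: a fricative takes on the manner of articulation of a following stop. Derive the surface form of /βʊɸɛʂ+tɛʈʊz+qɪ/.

[βʊɸɛʈtɛʈʊdqɪ]

The rule targets /ʂ/ (voiceless retroflex fricative), which sits before the trigger /t/ (stop).
Changing only its manner to stop gives [ʈ] — the voiceless retroflex stop.
The same rule applies at the second boundary: /z/ → [d] next to /q/.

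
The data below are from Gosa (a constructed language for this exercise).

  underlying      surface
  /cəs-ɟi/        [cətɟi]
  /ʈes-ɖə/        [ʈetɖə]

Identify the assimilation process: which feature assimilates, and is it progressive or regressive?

The segment that alternates is /s/, which surfaces as [t] when adjacent to /ɟ/.
The change fricative → stop matches the manner of the following /ɟ/, identifying this as manner assimilation.
Place and voice are unchanged, so the assimilation is partial, not total.
The other alternating form patterns the same way: /s/ → [t] before /ɖ/ (fricative → stop, matching a stop) — only manner changes, and always toward the following segment.
The trigger is the following segment, so the direction is regressive (anticipatory).

regressive manner assimilation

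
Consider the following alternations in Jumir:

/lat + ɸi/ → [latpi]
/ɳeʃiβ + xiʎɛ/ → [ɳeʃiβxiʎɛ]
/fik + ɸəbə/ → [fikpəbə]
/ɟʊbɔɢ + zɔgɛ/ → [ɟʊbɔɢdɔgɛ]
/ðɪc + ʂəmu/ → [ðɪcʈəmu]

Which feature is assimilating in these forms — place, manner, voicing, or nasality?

Underlying /ɸ/ is realised as [p] next to /t/; /t/ itself does not change.
The change fricative → stop matches the manner of the preceding /t/, identifying this as manner assimilation.
The same holds elsewhere in the data: /ɸ/ → [p] after /k/ (fricative → stop, matching a stop); /z/ → [d] after /ɢ/ (fricative → stop, matching a stop); /ʂ/ → [ʈ] after /c/ (fricative → stop, matching a stop) — only manner changes, and always toward the preceding segment.
No alternation appears in [ɳeʃiβxiʎɛ]: there the adjacent consonants already agree in manner (/x/ and /β/ are both fricatives), so this form is consistent with the same rule.

manner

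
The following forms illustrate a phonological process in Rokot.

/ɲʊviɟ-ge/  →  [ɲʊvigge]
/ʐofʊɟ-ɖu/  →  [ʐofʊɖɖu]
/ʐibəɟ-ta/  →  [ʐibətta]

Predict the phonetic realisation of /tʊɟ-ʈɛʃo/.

[tʊʈʈɛʃo]

The data show regressive total assimilation (/ɟ/ → [g] before /g/; /ɟ/ → [ɖ] before /ɖ/; /ɟ/ → [t] before /t/): in every case the target segment becomes identical to its following neighbour, copying more than a single feature.
/ɟ/ is the segment targeted by the rule; it sits immediately before /ʈ/, so it assimilates completely and surfaces as [ʈ].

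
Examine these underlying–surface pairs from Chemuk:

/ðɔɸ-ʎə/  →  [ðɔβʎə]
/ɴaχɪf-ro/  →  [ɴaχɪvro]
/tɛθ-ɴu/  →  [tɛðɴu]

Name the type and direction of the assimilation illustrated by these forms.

regressive voicing assimilation

The segment that alternates is /ɸ/, which surfaces as [β] when adjacent to /ʎ/.
/ɸ/ is voiceless while /ʎ/ is voiced; the output [β] is voiced, matching the trigger — so the feature that spreads is voicing.
Place and manner are unchanged, so the assimilation is partial, not total.
The other alternating forms pattern the same way: /f/ → [v] before /r/ (voiceless → voiced, matching voiced); /θ/ → [ð] before /ɴ/ (voiceless → voiced, matching voiced) — only voicing changes, and always toward the following segment.
The trigger is the following segment, so the direction is regressive (anticipatory).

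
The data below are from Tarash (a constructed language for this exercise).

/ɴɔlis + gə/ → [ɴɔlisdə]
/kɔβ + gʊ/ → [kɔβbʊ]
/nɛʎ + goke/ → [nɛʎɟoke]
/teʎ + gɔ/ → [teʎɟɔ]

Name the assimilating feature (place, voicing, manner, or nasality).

Underlying /g/ is realised as [d] next to /s/; /s/ itself does not change.
The change velar → alveolar matches the place of the preceding /s/, identifying this as place assimilation.
Checking the remaining alternations: /g/ → [b] after /β/ (velar → bilabial, matching bilabial); /g/ → [ɟ] after /ʎ/ (velar → palatal, matching palatal) — only place changes, and always toward the preceding segment.

place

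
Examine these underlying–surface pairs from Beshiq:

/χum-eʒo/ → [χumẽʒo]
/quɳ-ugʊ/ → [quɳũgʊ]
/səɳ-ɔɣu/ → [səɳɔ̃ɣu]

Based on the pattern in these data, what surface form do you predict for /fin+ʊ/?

The data show progressive nasality assimilation (vowel nasalisation): /e/ → [ẽ] after /m/; /u/ → [ũ] after /ɳ/; /ɔ/ → [ɔ̃] after /ɳ/ — a vowel is nasalised by an immediately preceding nasal consonant.
/ʊ/ sits next to the nasal /n/ and is therefore nasalised to [ʊ̃].

[finʊ̃]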